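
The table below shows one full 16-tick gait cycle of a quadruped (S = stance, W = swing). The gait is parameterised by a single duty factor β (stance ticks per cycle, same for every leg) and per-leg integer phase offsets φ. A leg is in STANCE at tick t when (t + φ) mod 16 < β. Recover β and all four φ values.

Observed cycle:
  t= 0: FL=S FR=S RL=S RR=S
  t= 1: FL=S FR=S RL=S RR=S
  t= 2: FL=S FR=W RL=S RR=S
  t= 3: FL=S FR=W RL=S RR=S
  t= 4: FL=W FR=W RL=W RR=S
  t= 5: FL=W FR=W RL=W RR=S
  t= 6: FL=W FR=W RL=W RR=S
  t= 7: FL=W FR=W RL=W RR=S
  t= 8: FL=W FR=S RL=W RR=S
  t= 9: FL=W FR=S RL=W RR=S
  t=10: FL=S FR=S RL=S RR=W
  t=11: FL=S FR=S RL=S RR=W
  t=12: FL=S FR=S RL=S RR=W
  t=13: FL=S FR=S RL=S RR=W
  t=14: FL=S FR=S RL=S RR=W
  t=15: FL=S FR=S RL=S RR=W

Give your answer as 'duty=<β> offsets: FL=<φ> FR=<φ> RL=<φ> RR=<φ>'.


duty β = stance ticks per leg = 10
FL: stance ticks = 10; W→S at t=10 → φ=6
FR: stance ticks = 10; W→S at t=8 → φ=8
RL: stance ticks = 10; W→S at t=10 → φ=6
RR: stance ticks = 10; W→S at t=0 → φ=0

duty=10 offsets: FL=6 FR=8 RL=6 RR=0


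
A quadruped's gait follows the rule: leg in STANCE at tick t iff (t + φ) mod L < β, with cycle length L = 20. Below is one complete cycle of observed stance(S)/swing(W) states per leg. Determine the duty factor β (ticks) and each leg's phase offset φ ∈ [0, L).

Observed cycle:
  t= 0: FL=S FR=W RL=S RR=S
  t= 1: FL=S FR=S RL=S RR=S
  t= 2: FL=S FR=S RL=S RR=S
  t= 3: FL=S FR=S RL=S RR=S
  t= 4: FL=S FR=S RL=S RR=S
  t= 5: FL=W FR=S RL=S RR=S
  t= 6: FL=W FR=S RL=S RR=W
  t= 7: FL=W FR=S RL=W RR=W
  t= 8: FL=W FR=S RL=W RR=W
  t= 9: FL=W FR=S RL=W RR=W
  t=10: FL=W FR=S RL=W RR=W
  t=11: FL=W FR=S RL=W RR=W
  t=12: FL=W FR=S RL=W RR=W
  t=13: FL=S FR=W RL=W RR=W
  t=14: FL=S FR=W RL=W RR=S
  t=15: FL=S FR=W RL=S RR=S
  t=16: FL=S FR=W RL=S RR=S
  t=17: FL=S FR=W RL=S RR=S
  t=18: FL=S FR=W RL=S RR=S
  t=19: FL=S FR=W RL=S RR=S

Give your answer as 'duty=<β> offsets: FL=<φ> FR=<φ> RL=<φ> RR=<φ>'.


duty=12 offsets: FL=7 FR=19 RL=5 RR=6

duty β = stance ticks per leg = 12
FL: stance ticks = 12; W→S at t=13 → φ=7
FR: stance ticks = 12; W→S at t=1 → φ=19
RL: stance ticks = 12; W→S at t=15 → φ=5
RR: stance ticks = 12; W→S at t=14 → φ=6


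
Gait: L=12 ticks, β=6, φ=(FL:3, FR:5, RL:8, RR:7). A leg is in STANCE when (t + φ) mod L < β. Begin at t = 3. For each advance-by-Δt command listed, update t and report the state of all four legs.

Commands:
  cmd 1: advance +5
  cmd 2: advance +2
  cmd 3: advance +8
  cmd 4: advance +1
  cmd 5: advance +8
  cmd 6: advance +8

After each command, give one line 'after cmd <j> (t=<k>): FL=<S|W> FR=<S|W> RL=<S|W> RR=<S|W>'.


after cmd 1 (t=8): FL=W FR=S RL=S RR=S
after cmd 2 (t=10): FL=S FR=S RL=W RR=S
after cmd 3 (t=18): FL=W FR=W RL=S RR=S
after cmd 4 (t=19): FL=W FR=S RL=S RR=S
after cmd 5 (t=27): FL=W FR=W RL=W RR=W
after cmd 6 (t=35): FL=S FR=S RL=W RR=W

start t=3: FL=W FR=W RL=W RR=W
cmd 1: advance +5 → t=8, phase=(11,1,4,3) → FL=W FR=S RL=S RR=S
cmd 2: advance +2 → t=10, phase=(1,3,6,5) → FL=S FR=S RL=W RR=S
cmd 3: advance +8 → t=18, phase=(9,11,2,1) → FL=W FR=W RL=S RR=S
cmd 4: advance +1 → t=19, phase=(10,0,3,2) → FL=W FR=S RL=S RR=S
cmd 5: advance +8 → t=27, phase=(6,8,11,10) → FL=W FR=W RL=W RR=W
cmd 6: advance +8 → t=35, phase=(2,4,7,6) → FL=S FR=S RL=W RR=W


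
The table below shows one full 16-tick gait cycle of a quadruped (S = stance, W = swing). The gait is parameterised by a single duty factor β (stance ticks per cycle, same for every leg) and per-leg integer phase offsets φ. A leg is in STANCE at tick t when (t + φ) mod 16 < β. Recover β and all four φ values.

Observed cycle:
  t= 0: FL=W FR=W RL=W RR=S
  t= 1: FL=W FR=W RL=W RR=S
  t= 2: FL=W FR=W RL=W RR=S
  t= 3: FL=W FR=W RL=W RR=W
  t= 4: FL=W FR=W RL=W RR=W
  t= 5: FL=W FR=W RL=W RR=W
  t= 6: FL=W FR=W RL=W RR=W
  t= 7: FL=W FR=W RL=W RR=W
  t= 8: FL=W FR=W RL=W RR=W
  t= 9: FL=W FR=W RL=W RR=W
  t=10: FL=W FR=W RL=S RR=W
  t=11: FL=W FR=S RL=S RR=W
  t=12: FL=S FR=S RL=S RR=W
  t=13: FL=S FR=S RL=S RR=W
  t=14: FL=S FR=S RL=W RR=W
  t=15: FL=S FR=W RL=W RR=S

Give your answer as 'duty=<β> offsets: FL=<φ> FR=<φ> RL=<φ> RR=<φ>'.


duty=4 offsets: FL=4 FR=5 RL=6 RR=1

duty β = stance ticks per leg = 4
FL: stance ticks = 4; W→S at t=12 → φ=4
FR: stance ticks = 4; W→S at t=11 → φ=5
RL: stance ticks = 4; W→S at t=10 → φ=6
RR: stance ticks = 4; W→S at t=15 → φ=1


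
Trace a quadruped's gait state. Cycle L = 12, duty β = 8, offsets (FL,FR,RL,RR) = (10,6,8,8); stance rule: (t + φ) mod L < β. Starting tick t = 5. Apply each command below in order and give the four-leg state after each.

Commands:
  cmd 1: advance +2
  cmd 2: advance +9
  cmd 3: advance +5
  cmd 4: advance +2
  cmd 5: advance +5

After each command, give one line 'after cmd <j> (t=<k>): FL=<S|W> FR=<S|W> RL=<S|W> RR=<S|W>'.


start t=5: FL=S FR=W RL=S RR=S
cmd 1: advance +2 → t=7, phase=(5,1,3,3) → FL=S FR=S RL=S RR=S
cmd 2: advance +9 → t=16, phase=(2,10,0,0) → FL=S FR=W RL=S RR=S
cmd 3: advance +5 → t=21, phase=(7,3,5,5) → FL=S FR=S RL=S RR=S
cmd 4: advance +2 → t=23, phase=(9,5,7,7) → FL=W FR=S RL=S RR=S
cmd 5: advance +5 → t=28, phase=(2,10,0,0) → FL=S FR=W RL=S RR=S

after cmd 1 (t=7): FL=S FR=S RL=S RR=S
after cmd 2 (t=16): FL=S FR=W RL=S RR=S
after cmd 3 (t=21): FL=S FR=S RL=S RR=S
after cmd 4 (t=23): FL=W FR=S RL=S RR=S
after cmd 5 (t=28): FL=S FR=W RL=S RR=S


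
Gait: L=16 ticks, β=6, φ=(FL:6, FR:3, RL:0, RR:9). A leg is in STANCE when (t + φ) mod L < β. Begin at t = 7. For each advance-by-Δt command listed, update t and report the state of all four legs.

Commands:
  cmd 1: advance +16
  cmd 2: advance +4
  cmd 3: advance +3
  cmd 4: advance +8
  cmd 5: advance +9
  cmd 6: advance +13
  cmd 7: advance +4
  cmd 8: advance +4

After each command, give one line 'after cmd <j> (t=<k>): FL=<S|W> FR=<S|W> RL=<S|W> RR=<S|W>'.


after cmd 1 (t=23): FL=W FR=W RL=W RR=S
after cmd 2 (t=27): FL=S FR=W RL=W RR=S
after cmd 3 (t=30): FL=S FR=S RL=W RR=W
after cmd 4 (t=38): FL=W FR=W RL=W RR=W
after cmd 5 (t=47): FL=S FR=S RL=W RR=W
after cmd 6 (t=60): FL=S FR=W RL=W RR=S
after cmd 7 (t=64): FL=W FR=S RL=S RR=W
after cmd 8 (t=68): FL=W FR=W RL=S RR=W

start t=7: FL=W FR=W RL=W RR=S
cmd 1: advance +16 → t=23, phase=(13,10,7,0) → FL=W FR=W RL=W RR=S
cmd 2: advance +4 → t=27, phase=(1,14,11,4) → FL=S FR=W RL=W RR=S
cmd 3: advance +3 → t=30, phase=(4,1,14,7) → FL=S FR=S RL=W RR=W
cmd 4: advance +8 → t=38, phase=(12,9,6,15) → FL=W FR=W RL=W RR=W
cmd 5: advance +9 → t=47, phase=(5,2,15,8) → FL=S FR=S RL=W RR=W
cmd 6: advance +13 → t=60, phase=(2,15,12,5) → FL=S FR=W RL=W RR=S
cmd 7: advance +4 → t=64, phase=(6,3,0,9) → FL=W FR=S RL=S RR=W
cmd 8: advance +4 → t=68, phase=(10,7,4,13) → FL=W FR=W RL=S RR=W


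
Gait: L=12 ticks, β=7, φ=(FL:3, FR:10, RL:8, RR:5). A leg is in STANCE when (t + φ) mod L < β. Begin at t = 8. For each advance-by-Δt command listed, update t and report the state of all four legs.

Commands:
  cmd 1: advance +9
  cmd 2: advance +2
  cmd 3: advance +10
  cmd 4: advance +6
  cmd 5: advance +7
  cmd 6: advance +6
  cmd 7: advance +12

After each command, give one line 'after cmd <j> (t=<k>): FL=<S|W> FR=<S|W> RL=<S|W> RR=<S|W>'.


after cmd 1 (t=17): FL=W FR=S RL=S RR=W
after cmd 2 (t=19): FL=W FR=S RL=S RR=S
after cmd 3 (t=29): FL=W FR=S RL=S RR=W
after cmd 4 (t=35): FL=S FR=W RL=W RR=S
after cmd 5 (t=42): FL=W FR=S RL=S RR=W
after cmd 6 (t=48): FL=S FR=W RL=W RR=S
after cmd 7 (t=60): FL=S FR=W RL=W RR=S

start t=8: FL=W FR=S RL=S RR=S
cmd 1: advance +9 → t=17, phase=(8,3,1,10) → FL=W FR=S RL=S RR=W
cmd 2: advance +2 → t=19, phase=(10,5,3,0) → FL=W FR=S RL=S RR=S
cmd 3: advance +10 → t=29, phase=(8,3,1,10) → FL=W FR=S RL=S RR=W
cmd 4: advance +6 → t=35, phase=(2,9,7,4) → FL=S FR=W RL=W RR=S
cmd 5: advance +7 → t=42, phase=(9,4,2,11) → FL=W FR=S RL=S RR=W
cmd 6: advance +6 → t=48, phase=(3,10,8,5) → FL=S FR=W RL=W RR=S
cmd 7: advance +12 → t=60, phase=(3,10,8,5) → FL=S FR=W RL=W RR=S


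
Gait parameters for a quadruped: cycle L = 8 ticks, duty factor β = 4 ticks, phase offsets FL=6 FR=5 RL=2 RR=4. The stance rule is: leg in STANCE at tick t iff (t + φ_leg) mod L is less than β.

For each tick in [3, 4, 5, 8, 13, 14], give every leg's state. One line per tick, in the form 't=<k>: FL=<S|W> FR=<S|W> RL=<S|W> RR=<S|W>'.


t=3: phase=(1,0,5,7) vs β=4 → FL=S FR=S RL=W RR=W
t=4: phase=(2,1,6,0) vs β=4 → FL=S FR=S RL=W RR=S
t=5: phase=(3,2,7,1) vs β=4 → FL=S FR=S RL=W RR=S
t=8: phase=(6,5,2,4) vs β=4 → FL=W FR=W RL=S RR=W
t=13: phase=(3,2,7,1) vs β=4 → FL=S FR=S RL=W RR=S
t=14: phase=(4,3,0,2) vs β=4 → FL=W FR=S RL=S RR=S

t=3: FL=S FR=S RL=W RR=W
t=4: FL=S FR=S RL=W RR=S
t=5: FL=S FR=S RL=W RR=S
t=8: FL=W FR=W RL=S RR=W
t=13: FL=S FR=S RL=W RR=S
t=14: FL=W FR=S RL=S RR=S


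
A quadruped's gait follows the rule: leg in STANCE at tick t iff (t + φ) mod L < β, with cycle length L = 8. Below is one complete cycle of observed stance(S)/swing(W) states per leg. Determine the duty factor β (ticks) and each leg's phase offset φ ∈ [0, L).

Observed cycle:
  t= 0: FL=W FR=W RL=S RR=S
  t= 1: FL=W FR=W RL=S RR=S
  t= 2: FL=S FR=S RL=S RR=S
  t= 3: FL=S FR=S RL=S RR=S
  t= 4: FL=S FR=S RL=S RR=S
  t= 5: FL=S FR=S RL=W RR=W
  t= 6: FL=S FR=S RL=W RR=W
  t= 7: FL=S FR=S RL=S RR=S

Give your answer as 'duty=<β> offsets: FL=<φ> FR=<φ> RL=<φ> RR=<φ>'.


duty=6 offsets: FL=6 FR=6 RL=1 RR=1

duty β = stance ticks per leg = 6
FL: stance ticks = 6; W→S at t=2 → φ=6
FR: stance ticks = 6; W→S at t=2 → φ=6
RL: stance ticks = 6; W→S at t=7 → φ=1
RR: stance ticks = 6; W→S at t=7 → φ=1


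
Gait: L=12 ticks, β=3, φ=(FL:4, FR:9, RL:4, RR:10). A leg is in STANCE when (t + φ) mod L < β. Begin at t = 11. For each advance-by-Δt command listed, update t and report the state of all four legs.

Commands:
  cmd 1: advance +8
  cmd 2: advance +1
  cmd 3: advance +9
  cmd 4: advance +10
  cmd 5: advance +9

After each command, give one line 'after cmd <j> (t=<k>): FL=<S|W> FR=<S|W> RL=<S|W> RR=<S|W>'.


start t=11: FL=W FR=W RL=W RR=W
cmd 1: advance +8 → t=19, phase=(11,4,11,5) → FL=W FR=W RL=W RR=W
cmd 2: advance +1 → t=20, phase=(0,5,0,6) → FL=S FR=W RL=S RR=W
cmd 3: advance +9 → t=29, phase=(9,2,9,3) → FL=W FR=S RL=W RR=W
cmd 4: advance +10 → t=39, phase=(7,0,7,1) → FL=W FR=S RL=W RR=S
cmd 5: advance +9 → t=48, phase=(4,9,4,10) → FL=W FR=W RL=W RR=W

after cmd 1 (t=19): FL=W FR=W RL=W RR=W
after cmd 2 (t=20): FL=S FR=W RL=S RR=W
after cmd 3 (t=29): FL=W FR=S RL=W RR=W
after cmd 4 (t=39): FL=W FR=S RL=W RR=S
after cmd 5 (t=48): FL=W FR=W RL=W RR=W


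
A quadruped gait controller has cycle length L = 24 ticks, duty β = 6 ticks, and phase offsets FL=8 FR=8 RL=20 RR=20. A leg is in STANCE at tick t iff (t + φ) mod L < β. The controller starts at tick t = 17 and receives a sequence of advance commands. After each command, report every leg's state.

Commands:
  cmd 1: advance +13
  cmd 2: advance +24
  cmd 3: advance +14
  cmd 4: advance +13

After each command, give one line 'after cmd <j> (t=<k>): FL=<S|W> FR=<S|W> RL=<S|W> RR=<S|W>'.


after cmd 1 (t=30): FL=W FR=W RL=S RR=S
after cmd 2 (t=54): FL=W FR=W RL=S RR=S
after cmd 3 (t=68): FL=S FR=S RL=W RR=W
after cmd 4 (t=81): FL=W FR=W RL=S RR=S

start t=17: FL=S FR=S RL=W RR=W
cmd 1: advance +13 → t=30, phase=(14,14,2,2) → FL=W FR=W RL=S RR=S
cmd 2: advance +24 → t=54, phase=(14,14,2,2) → FL=W FR=W RL=S RR=S
cmd 3: advance +14 → t=68, phase=(4,4,16,16) → FL=S FR=S RL=W RR=W
cmd 4: advance +13 → t=81, phase=(17,17,5,5) → FL=W FR=W RL=S RR=S


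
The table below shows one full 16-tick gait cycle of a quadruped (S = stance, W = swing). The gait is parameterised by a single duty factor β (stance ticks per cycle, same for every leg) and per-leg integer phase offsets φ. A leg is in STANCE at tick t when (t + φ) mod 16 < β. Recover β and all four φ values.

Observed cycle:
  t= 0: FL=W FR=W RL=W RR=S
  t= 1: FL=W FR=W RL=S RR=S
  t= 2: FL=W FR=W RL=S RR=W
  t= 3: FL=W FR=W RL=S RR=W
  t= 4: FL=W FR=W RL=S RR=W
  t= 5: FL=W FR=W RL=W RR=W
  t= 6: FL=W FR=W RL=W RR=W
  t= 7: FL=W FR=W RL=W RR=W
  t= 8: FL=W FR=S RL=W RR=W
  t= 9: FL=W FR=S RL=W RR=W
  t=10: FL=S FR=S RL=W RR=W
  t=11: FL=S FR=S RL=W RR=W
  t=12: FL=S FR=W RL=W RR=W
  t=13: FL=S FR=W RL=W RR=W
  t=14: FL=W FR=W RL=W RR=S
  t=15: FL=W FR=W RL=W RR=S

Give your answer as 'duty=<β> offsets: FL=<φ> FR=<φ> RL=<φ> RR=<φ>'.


duty=4 offsets: FL=6 FR=8 RL=15 RR=2

duty β = stance ticks per leg = 4
FL: stance ticks = 4; W→S at t=10 → φ=6
FR: stance ticks = 4; W→S at t=8 → φ=8
RL: stance ticks = 4; W→S at t=1 → φ=15
RR: stance ticks = 4; W→S at t=14 → φ=2


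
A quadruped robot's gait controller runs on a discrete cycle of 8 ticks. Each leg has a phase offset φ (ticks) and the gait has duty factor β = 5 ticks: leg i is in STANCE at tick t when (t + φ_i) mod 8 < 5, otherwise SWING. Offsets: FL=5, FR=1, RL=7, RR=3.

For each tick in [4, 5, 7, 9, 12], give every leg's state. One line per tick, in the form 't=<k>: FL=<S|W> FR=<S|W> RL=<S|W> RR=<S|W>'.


t=4: FL=S FR=W RL=S RR=W
t=5: FL=S FR=W RL=S RR=S
t=7: FL=S FR=S RL=W RR=S
t=9: FL=W FR=S RL=S RR=S
t=12: FL=S FR=W RL=S RR=W

t=4: phase=(1,5,3,7) vs β=5 → FL=S FR=W RL=S RR=W
t=5: phase=(2,6,4,0) vs β=5 → FL=S FR=W RL=S RR=S
t=7: phase=(4,0,6,2) vs β=5 → FL=S FR=S RL=W RR=S
t=9: phase=(6,2,0,4) vs β=5 → FL=W FR=S RL=S RR=S
t=12: phase=(1,5,3,7) vs β=5 → FL=S FR=W RL=S RR=W


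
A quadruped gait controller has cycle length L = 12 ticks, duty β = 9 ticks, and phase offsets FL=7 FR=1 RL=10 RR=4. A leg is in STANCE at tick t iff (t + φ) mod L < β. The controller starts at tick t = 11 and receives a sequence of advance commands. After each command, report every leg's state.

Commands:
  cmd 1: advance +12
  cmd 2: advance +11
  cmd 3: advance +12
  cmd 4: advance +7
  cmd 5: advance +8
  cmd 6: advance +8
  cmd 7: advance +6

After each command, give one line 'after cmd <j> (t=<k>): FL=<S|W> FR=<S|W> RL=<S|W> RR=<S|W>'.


after cmd 1 (t=23): FL=S FR=S RL=W RR=S
after cmd 2 (t=34): FL=S FR=W RL=S RR=S
after cmd 3 (t=46): FL=S FR=W RL=S RR=S
after cmd 4 (t=53): FL=S FR=S RL=S RR=W
after cmd 5 (t=61): FL=S FR=S RL=W RR=S
after cmd 6 (t=69): FL=S FR=W RL=S RR=S
after cmd 7 (t=75): FL=W FR=S RL=S RR=S

start t=11: FL=S FR=S RL=W RR=S
cmd 1: advance +12 → t=23, phase=(6,0,9,3) → FL=S FR=S RL=W RR=S
cmd 2: advance +11 → t=34, phase=(5,11,8,2) → FL=S FR=W RL=S RR=S
cmd 3: advance +12 → t=46, phase=(5,11,8,2) → FL=S FR=W RL=S RR=S
cmd 4: advance +7 → t=53, phase=(0,6,3,9) → FL=S FR=S RL=S RR=W
cmd 5: advance +8 → t=61, phase=(8,2,11,5) → FL=S FR=S RL=W RR=S
cmd 6: advance +8 → t=69, phase=(4,10,7,1) → FL=S FR=W RL=S RR=S
cmd 7: advance +6 → t=75, phase=(10,4,1,7) → FL=W FR=S RL=S RR=S


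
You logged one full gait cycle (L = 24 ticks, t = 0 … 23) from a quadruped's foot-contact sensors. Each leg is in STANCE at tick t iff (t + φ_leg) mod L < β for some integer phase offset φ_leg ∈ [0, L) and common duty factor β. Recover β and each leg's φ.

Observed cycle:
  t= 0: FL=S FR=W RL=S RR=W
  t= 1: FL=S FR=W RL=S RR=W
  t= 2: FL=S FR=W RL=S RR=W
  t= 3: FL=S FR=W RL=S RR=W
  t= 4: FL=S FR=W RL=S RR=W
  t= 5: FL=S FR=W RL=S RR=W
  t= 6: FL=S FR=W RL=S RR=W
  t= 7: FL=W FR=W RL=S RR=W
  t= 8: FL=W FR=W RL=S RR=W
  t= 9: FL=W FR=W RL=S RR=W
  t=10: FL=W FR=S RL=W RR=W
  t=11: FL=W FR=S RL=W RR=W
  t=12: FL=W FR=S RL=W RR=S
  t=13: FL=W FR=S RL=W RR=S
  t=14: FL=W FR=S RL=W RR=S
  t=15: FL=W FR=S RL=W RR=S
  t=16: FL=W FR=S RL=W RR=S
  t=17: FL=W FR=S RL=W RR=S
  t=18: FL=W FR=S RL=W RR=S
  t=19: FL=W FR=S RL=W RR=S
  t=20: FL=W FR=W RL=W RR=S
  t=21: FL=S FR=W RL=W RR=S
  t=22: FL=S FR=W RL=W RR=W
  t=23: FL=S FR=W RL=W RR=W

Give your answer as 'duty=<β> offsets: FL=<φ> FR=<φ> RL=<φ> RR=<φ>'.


duty=10 offsets: FL=3 FR=14 RL=0 RR=12

duty β = stance ticks per leg = 10
FL: stance ticks = 10; W→S at t=21 → φ=3
FR: stance ticks = 10; W→S at t=10 → φ=14
RL: stance ticks = 10; W→S at t=0 → φ=0
RR: stance ticks = 10; W→S at t=12 → φ=12


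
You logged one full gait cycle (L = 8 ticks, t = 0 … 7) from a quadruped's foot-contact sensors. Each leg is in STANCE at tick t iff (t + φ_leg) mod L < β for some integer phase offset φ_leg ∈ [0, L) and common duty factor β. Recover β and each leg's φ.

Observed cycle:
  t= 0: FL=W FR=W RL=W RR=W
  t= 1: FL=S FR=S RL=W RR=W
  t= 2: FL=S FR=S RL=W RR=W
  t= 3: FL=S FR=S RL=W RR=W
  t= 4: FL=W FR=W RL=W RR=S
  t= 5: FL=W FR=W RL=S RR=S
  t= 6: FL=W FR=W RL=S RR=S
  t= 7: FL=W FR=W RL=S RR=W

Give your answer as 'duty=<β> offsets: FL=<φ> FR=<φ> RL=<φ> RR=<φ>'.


duty=3 offsets: FL=7 FR=7 RL=3 RR=4

duty β = stance ticks per leg = 3
FL: stance ticks = 3; W→S at t=1 → φ=7
FR: stance ticks = 3; W→S at t=1 → φ=7
RL: stance ticks = 3; W→S at t=5 → φ=3
RR: stance ticks = 3; W→S at t=4 → φ=4


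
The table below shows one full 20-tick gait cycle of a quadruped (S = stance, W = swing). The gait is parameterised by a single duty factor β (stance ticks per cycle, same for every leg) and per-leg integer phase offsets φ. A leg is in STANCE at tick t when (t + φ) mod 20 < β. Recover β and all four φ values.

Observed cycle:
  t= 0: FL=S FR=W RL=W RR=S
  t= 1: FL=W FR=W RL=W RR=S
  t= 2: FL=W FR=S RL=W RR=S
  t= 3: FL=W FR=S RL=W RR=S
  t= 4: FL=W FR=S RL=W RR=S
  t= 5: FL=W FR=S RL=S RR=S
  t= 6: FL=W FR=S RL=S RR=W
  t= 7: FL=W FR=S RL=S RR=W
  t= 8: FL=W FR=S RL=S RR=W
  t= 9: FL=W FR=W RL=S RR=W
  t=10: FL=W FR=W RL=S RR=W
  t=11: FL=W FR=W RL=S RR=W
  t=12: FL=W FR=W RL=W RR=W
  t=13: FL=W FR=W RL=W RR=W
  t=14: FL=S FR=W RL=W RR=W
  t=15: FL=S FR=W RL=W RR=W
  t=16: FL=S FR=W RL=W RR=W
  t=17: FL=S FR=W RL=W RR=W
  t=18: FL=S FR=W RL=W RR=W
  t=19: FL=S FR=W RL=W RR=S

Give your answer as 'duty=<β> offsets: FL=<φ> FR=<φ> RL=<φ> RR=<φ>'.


duty=7 offsets: FL=6 FR=18 RL=15 RR=1

duty β = stance ticks per leg = 7
FL: stance ticks = 7; W→S at t=14 → φ=6
FR: stance ticks = 7; W→S at t=2 → φ=18
RL: stance ticks = 7; W→S at t=5 → φ=15
RR: stance ticks = 7; W→S at t=19 → φ=1


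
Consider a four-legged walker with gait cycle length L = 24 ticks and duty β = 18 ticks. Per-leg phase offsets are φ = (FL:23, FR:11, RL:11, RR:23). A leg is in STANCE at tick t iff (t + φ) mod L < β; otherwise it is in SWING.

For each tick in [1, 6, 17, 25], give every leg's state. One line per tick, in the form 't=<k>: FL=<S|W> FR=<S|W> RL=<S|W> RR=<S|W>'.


t=1: FL=S FR=S RL=S RR=S
t=6: FL=S FR=S RL=S RR=S
t=17: FL=S FR=S RL=S RR=S
t=25: FL=S FR=S RL=S RR=S

t=1: phase=(0,12,12,0) vs β=18 → FL=S FR=S RL=S RR=S
t=6: phase=(5,17,17,5) vs β=18 → FL=S FR=S RL=S RR=S
t=17: phase=(16,4,4,16) vs β=18 → FL=S FR=S RL=S RR=S
t=25: phase=(0,12,12,0) vs β=18 → FL=S FR=S RL=S RR=S


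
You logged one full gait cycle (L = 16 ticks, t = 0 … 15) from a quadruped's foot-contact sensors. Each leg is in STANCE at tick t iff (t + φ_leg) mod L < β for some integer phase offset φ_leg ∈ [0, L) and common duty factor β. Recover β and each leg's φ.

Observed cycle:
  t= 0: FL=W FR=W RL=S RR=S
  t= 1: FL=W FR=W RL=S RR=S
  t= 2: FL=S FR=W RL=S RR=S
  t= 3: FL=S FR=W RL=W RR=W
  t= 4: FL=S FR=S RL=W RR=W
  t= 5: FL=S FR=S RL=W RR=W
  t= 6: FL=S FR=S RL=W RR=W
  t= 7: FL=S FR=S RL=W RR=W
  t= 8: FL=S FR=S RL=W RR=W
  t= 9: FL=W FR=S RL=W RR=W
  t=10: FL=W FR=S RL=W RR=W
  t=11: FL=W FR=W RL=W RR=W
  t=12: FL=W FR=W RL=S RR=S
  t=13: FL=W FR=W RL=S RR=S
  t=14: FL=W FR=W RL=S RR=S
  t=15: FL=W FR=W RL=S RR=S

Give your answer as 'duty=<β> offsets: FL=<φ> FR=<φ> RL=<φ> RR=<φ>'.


duty β = stance ticks per leg = 7
FL: stance ticks = 7; W→S at t=2 → φ=14
FR: stance ticks = 7; W→S at t=4 → φ=12
RL: stance ticks = 7; W→S at t=12 → φ=4
RR: stance ticks = 7; W→S at t=12 → φ=4

duty=7 offsets: FL=14 FR=12 RL=4 RR=4


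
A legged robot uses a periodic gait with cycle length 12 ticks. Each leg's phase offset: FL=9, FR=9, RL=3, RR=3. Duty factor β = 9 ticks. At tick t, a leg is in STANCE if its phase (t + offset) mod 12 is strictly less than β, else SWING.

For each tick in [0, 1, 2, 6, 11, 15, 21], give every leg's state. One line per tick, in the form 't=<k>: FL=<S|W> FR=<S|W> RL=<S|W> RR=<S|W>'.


t=0: FL=W FR=W RL=S RR=S
t=1: FL=W FR=W RL=S RR=S
t=2: FL=W FR=W RL=S RR=S
t=6: FL=S FR=S RL=W RR=W
t=11: FL=S FR=S RL=S RR=S
t=15: FL=S FR=S RL=S RR=S
t=21: FL=S FR=S RL=S RR=S

t=0: phase=(9,9,3,3) vs β=9 → FL=W FR=W RL=S RR=S
t=1: phase=(10,10,4,4) vs β=9 → FL=W FR=W RL=S RR=S
t=2: phase=(11,11,5,5) vs β=9 → FL=W FR=W RL=S RR=S
t=6: phase=(3,3,9,9) vs β=9 → FL=S FR=S RL=W RR=W
t=11: phase=(8,8,2,2) vs β=9 → FL=S FR=S RL=S RR=S
t=15: phase=(0,0,6,6) vs β=9 → FL=S FR=S RL=S RR=S
t=21: phase=(6,6,0,0) vs β=9 → FL=S FR=S RL=S RR=S


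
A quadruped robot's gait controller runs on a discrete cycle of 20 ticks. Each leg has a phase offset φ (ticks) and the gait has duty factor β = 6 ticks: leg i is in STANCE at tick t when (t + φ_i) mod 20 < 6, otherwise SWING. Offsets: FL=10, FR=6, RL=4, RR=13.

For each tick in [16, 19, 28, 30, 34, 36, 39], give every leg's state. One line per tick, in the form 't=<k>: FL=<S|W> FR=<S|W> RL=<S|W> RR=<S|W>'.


t=16: phase=(6,2,0,9) vs β=6 → FL=W FR=S RL=S RR=W
t=19: phase=(9,5,3,12) vs β=6 → FL=W FR=S RL=S RR=W
t=28: phase=(18,14,12,1) vs β=6 → FL=W FR=W RL=W RR=S
t=30: phase=(0,16,14,3) vs β=6 → FL=S FR=W RL=W RR=S
t=34: phase=(4,0,18,7) vs β=6 → FL=S FR=S RL=W RR=W
t=36: phase=(6,2,0,9) vs β=6 → FL=W FR=S RL=S RR=W
t=39: phase=(9,5,3,12) vs β=6 → FL=W FR=S RL=S RR=W

t=16: FL=W FR=S RL=S RR=W
t=19: FL=W FR=S RL=S RR=W
t=28: FL=W FR=W RL=W RR=S
t=30: FL=S FR=W RL=W RR=S
t=34: FL=S FR=S RL=W RR=W
t=36: FL=W FR=S RL=S RR=W
t=39: FL=W FR=S RL=S RR=W


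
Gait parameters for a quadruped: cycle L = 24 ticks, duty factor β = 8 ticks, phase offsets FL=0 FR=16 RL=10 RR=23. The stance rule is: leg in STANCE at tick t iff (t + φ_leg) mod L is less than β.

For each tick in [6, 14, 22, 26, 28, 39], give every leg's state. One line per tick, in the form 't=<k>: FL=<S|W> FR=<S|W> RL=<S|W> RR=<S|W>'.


t=6: phase=(6,22,16,5) vs β=8 → FL=S FR=W RL=W RR=S
t=14: phase=(14,6,0,13) vs β=8 → FL=W FR=S RL=S RR=W
t=22: phase=(22,14,8,21) vs β=8 → FL=W FR=W RL=W RR=W
t=26: phase=(2,18,12,1) vs β=8 → FL=S FR=W RL=W RR=S
t=28: phase=(4,20,14,3) vs β=8 → FL=S FR=W RL=W RR=S
t=39: phase=(15,7,1,14) vs β=8 → FL=W FR=S RL=S RR=W

t=6: FL=S FR=W RL=W RR=S
t=14: FL=W FR=S RL=S RR=W
t=22: FL=W FR=W RL=W RR=W
t=26: FL=S FR=W RL=W RR=S
t=28: FL=S FR=W RL=W RR=S
t=39: FL=W FR=S RL=S RR=W


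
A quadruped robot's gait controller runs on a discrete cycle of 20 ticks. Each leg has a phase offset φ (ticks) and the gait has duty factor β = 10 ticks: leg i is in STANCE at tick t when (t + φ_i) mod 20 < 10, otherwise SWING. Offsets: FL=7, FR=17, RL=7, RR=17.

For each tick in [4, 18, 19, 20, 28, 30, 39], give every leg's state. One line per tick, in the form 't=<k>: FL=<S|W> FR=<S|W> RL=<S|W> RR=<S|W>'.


t=4: phase=(11,1,11,1) vs β=10 → FL=W FR=S RL=W RR=S
t=18: phase=(5,15,5,15) vs β=10 → FL=S FR=W RL=S RR=W
t=19: phase=(6,16,6,16) vs β=10 → FL=S FR=W RL=S RR=W
t=20: phase=(7,17,7,17) vs β=10 → FL=S FR=W RL=S RR=W
t=28: phase=(15,5,15,5) vs β=10 → FL=W FR=S RL=W RR=S
t=30: phase=(17,7,17,7) vs β=10 → FL=W FR=S RL=W RR=S
t=39: phase=(6,16,6,16) vs β=10 → FL=S FR=W RL=S RR=W

t=4: FL=W FR=S RL=W RR=S
t=18: FL=S FR=W RL=S RR=W
t=19: FL=S FR=W RL=S RR=W
t=20: FL=S FR=W RL=S RR=W
t=28: FL=W FR=S RL=W RR=S
t=30: FL=W FR=S RL=W RR=S
t=39: FL=S FR=W RL=S RR=W


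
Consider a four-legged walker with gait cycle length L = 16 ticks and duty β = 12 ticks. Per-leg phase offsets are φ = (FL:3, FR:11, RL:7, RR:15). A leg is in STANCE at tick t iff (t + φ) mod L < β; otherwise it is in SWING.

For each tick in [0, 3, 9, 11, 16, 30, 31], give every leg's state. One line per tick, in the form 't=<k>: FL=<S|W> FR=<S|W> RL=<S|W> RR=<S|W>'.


t=0: phase=(3,11,7,15) vs β=12 → FL=S FR=S RL=S RR=W
t=3: phase=(6,14,10,2) vs β=12 → FL=S FR=W RL=S RR=S
t=9: phase=(12,4,0,8) vs β=12 → FL=W FR=S RL=S RR=S
t=11: phase=(14,6,2,10) vs β=12 → FL=W FR=S RL=S RR=S
t=16: phase=(3,11,7,15) vs β=12 → FL=S FR=S RL=S RR=W
t=30: phase=(1,9,5,13) vs β=12 → FL=S FR=S RL=S RR=W
t=31: phase=(2,10,6,14) vs β=12 → FL=S FR=S RL=S RR=W

t=0: FL=S FR=S RL=S RR=W
t=3: FL=S FR=W RL=S RR=S
t=9: FL=W FR=S RL=S RR=S
t=11: FL=W FR=S RL=S RR=S
t=16: FL=S FR=S RL=S RR=W
t=30: FL=S FR=S RL=S RR=W
t=31: FL=S FR=S RL=S RR=W


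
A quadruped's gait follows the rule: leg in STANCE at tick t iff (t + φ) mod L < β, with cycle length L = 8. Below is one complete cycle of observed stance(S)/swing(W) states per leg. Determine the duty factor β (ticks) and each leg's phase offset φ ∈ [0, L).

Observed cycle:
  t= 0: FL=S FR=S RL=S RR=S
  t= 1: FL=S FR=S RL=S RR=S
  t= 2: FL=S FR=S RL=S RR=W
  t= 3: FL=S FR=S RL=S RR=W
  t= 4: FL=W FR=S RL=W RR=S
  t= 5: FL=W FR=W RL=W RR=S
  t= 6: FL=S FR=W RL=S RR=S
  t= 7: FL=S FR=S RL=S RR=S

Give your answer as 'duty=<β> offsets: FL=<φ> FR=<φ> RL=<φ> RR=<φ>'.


duty=6 offsets: FL=2 FR=1 RL=2 RR=4

duty β = stance ticks per leg = 6
FL: stance ticks = 6; W→S at t=6 → φ=2
FR: stance ticks = 6; W→S at t=7 → φ=1
RL: stance ticks = 6; W→S at t=6 → φ=2
RR: stance ticks = 6; W→S at t=4 → φ=4


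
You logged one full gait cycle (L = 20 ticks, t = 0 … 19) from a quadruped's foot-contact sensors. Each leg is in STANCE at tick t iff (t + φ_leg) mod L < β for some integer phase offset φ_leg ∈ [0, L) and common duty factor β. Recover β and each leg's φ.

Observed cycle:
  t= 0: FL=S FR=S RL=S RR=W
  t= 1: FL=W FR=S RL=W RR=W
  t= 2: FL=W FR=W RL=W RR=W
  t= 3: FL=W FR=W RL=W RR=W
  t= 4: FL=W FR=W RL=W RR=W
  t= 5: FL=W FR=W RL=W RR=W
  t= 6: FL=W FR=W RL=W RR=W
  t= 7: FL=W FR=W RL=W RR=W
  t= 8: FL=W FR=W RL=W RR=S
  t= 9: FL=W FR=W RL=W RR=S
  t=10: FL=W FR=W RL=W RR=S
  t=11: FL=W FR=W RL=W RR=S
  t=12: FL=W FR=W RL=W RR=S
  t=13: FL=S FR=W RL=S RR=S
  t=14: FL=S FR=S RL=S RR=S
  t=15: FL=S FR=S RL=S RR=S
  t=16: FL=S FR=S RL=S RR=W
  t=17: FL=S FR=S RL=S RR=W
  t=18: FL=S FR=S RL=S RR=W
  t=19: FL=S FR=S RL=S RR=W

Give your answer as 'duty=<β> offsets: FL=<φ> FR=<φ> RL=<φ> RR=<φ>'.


duty β = stance ticks per leg = 8
FL: stance ticks = 8; W→S at t=13 → φ=7
FR: stance ticks = 8; W→S at t=14 → φ=6
RL: stance ticks = 8; W→S at t=13 → φ=7
RR: stance ticks = 8; W→S at t=8 → φ=12

duty=8 offsets: FL=7 FR=6 RL=7 RR=12


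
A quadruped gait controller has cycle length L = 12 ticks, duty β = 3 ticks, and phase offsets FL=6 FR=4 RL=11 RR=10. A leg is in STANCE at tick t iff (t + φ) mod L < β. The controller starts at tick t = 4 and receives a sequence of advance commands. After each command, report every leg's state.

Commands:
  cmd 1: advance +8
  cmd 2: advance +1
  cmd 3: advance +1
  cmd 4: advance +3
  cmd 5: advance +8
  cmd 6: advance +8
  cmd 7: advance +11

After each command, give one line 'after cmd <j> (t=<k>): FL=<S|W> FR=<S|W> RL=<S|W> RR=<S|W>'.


after cmd 1 (t=12): FL=W FR=W RL=W RR=W
after cmd 2 (t=13): FL=W FR=W RL=S RR=W
after cmd 3 (t=14): FL=W FR=W RL=S RR=S
after cmd 4 (t=17): FL=W FR=W RL=W RR=W
after cmd 5 (t=25): FL=W FR=W RL=S RR=W
after cmd 6 (t=33): FL=W FR=S RL=W RR=W
after cmd 7 (t=44): FL=S FR=S RL=W RR=W

start t=4: FL=W FR=W RL=W RR=S
cmd 1: advance +8 → t=12, phase=(6,4,11,10) → FL=W FR=W RL=W RR=W
cmd 2: advance +1 → t=13, phase=(7,5,0,11) → FL=W FR=W RL=S RR=W
cmd 3: advance +1 → t=14, phase=(8,6,1,0) → FL=W FR=W RL=S RR=S
cmd 4: advance +3 → t=17, phase=(11,9,4,3) → FL=W FR=W RL=W RR=W
cmd 5: advance +8 → t=25, phase=(7,5,0,11) → FL=W FR=W RL=S RR=W
cmd 6: advance +8 → t=33, phase=(3,1,8,7) → FL=W FR=S RL=W RR=W
cmd 7: advance +11 → t=44, phase=(2,0,7,6) → FL=S FR=S RL=W RR=W


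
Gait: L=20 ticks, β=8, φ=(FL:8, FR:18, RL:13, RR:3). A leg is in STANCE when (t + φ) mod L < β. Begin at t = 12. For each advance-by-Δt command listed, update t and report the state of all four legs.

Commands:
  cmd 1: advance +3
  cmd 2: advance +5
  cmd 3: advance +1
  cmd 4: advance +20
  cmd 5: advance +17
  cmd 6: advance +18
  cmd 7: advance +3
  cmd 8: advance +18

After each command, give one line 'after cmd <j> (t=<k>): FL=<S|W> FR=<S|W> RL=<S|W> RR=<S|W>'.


start t=12: FL=S FR=W RL=S RR=W
cmd 1: advance +3 → t=15, phase=(3,13,8,18) → FL=S FR=W RL=W RR=W
cmd 2: advance +5 → t=20, phase=(8,18,13,3) → FL=W FR=W RL=W RR=S
cmd 3: advance +1 → t=21, phase=(9,19,14,4) → FL=W FR=W RL=W RR=S
cmd 4: advance +20 → t=41, phase=(9,19,14,4) → FL=W FR=W RL=W RR=S
cmd 5: advance +17 → t=58, phase=(6,16,11,1) → FL=S FR=W RL=W RR=S
cmd 6: advance +18 → t=76, phase=(4,14,9,19) → FL=S FR=W RL=W RR=W
cmd 7: advance +3 → t=79, phase=(7,17,12,2) → FL=S FR=W RL=W RR=S
cmd 8: advance +18 → t=97, phase=(5,15,10,0) → FL=S FR=W RL=W RR=S

after cmd 1 (t=15): FL=S FR=W RL=W RR=W
after cmd 2 (t=20): FL=W FR=W RL=W RR=S
after cmd 3 (t=21): FL=W FR=W RL=W RR=S
after cmd 4 (t=41): FL=W FR=W RL=W RR=S
after cmd 5 (t=58): FL=S FR=W RL=W RR=S
after cmd 6 (t=76): FL=S FR=W RL=W RR=W
after cmd 7 (t=79): FL=S FR=W RL=W RR=S
after cmd 8 (t=97): FL=S FR=W RL=W RR=S


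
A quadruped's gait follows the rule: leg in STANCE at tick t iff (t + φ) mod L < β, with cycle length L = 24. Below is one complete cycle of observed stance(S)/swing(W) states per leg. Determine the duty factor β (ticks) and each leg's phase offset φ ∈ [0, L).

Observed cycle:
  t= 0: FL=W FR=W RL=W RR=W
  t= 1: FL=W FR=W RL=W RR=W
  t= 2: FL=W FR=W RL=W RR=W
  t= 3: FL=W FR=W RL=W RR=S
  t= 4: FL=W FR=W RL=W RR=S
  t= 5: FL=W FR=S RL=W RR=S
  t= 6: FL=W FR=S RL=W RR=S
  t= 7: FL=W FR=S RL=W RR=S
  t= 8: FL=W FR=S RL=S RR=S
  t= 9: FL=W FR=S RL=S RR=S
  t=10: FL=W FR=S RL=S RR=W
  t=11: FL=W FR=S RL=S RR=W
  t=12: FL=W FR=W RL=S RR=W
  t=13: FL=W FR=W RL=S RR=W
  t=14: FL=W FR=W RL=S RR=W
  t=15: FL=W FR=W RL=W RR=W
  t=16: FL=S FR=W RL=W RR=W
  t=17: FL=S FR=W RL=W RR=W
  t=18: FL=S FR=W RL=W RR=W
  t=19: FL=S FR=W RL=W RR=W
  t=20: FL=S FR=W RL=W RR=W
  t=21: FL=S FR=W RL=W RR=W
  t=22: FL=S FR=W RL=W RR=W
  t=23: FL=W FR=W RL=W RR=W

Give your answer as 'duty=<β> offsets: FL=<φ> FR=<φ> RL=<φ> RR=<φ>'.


duty β = stance ticks per leg = 7
FL: stance ticks = 7; W→S at t=16 → φ=8
FR: stance ticks = 7; W→S at t=5 → φ=19
RL: stance ticks = 7; W→S at t=8 → φ=16
RR: stance ticks = 7; W→S at t=3 → φ=21

duty=7 offsets: FL=8 FR=19 RL=16 RR=21


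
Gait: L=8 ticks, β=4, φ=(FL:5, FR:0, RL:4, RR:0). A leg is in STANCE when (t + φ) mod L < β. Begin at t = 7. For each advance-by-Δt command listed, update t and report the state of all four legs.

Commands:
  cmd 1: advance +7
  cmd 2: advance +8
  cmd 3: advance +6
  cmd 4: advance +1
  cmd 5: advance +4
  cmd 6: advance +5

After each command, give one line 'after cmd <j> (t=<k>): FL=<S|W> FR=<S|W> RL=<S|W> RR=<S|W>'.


after cmd 1 (t=14): FL=S FR=W RL=S RR=W
after cmd 2 (t=22): FL=S FR=W RL=S RR=W
after cmd 3 (t=28): FL=S FR=W RL=S RR=W
after cmd 4 (t=29): FL=S FR=W RL=S RR=W
after cmd 5 (t=33): FL=W FR=S RL=W RR=S
after cmd 6 (t=38): FL=S FR=W RL=S RR=W

start t=7: FL=W FR=W RL=S RR=W
cmd 1: advance +7 → t=14, phase=(3,6,2,6) → FL=S FR=W RL=S RR=W
cmd 2: advance +8 → t=22, phase=(3,6,2,6) → FL=S FR=W RL=S RR=W
cmd 3: advance +6 → t=28, phase=(1,4,0,4) → FL=S FR=W RL=S RR=W
cmd 4: advance +1 → t=29, phase=(2,5,1,5) → FL=S FR=W RL=S RR=W
cmd 5: advance +4 → t=33, phase=(6,1,5,1) → FL=W FR=S RL=W RR=S
cmd 6: advance +5 → t=38, phase=(3,6,2,6) → FL=S FR=W RL=S RR=W


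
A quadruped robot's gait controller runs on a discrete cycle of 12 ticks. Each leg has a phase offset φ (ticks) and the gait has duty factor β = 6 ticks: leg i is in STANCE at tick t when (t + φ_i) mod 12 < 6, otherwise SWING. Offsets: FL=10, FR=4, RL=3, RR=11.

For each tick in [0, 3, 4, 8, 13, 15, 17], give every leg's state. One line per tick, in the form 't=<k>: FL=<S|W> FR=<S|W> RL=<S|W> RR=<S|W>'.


t=0: FL=W FR=S RL=S RR=W
t=3: FL=S FR=W RL=W RR=S
t=4: FL=S FR=W RL=W RR=S
t=8: FL=W FR=S RL=W RR=W
t=13: FL=W FR=S RL=S RR=S
t=15: FL=S FR=W RL=W RR=S
t=17: FL=S FR=W RL=W RR=S

t=0: phase=(10,4,3,11) vs β=6 → FL=W FR=S RL=S RR=W
t=3: phase=(1,7,6,2) vs β=6 → FL=S FR=W RL=W RR=S
t=4: phase=(2,8,7,3) vs β=6 → FL=S FR=W RL=W RR=S
t=8: phase=(6,0,11,7) vs β=6 → FL=W FR=S RL=W RR=W
t=13: phase=(11,5,4,0) vs β=6 → FL=W FR=S RL=S RR=S
t=15: phase=(1,7,6,2) vs β=6 → FL=S FR=W RL=W RR=S
t=17: phase=(3,9,8,4) vs β=6 → FL=S FR=W RL=W RR=S


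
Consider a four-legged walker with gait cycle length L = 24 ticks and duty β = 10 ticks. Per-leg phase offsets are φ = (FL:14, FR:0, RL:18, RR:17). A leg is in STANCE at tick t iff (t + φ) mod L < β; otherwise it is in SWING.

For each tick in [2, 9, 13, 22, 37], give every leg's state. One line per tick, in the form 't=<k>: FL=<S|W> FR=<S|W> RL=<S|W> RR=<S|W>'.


t=2: FL=W FR=S RL=W RR=W
t=9: FL=W FR=S RL=S RR=S
t=13: FL=S FR=W RL=S RR=S
t=22: FL=W FR=W RL=W RR=W
t=37: FL=S FR=W RL=S RR=S

t=2: phase=(16,2,20,19) vs β=10 → FL=W FR=S RL=W RR=W
t=9: phase=(23,9,3,2) vs β=10 → FL=W FR=S RL=S RR=S
t=13: phase=(3,13,7,6) vs β=10 → FL=S FR=W RL=S RR=S
t=22: phase=(12,22,16,15) vs β=10 → FL=W FR=W RL=W RR=W
t=37: phase=(3,13,7,6) vs β=10 → FL=S FR=W RL=S RR=S


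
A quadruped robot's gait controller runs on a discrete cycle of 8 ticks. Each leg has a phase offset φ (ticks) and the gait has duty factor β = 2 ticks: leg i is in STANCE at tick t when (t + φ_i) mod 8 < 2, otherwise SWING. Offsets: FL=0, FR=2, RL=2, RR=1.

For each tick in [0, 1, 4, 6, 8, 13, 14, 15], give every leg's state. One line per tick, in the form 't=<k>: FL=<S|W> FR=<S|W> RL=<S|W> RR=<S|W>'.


t=0: phase=(0,2,2,1) vs β=2 → FL=S FR=W RL=W RR=S
t=1: phase=(1,3,3,2) vs β=2 → FL=S FR=W RL=W RR=W
t=4: phase=(4,6,6,5) vs β=2 → FL=W FR=W RL=W RR=W
t=6: phase=(6,0,0,7) vs β=2 → FL=W FR=S RL=S RR=W
t=8: phase=(0,2,2,1) vs β=2 → FL=S FR=W RL=W RR=S
t=13: phase=(5,7,7,6) vs β=2 → FL=W FR=W RL=W RR=W
t=14: phase=(6,0,0,7) vs β=2 → FL=W FR=S RL=S RR=W
t=15: phase=(7,1,1,0) vs β=2 → FL=W FR=S RL=S RR=S

t=0: FL=S FR=W RL=W RR=S
t=1: FL=S FR=W RL=W RR=W
t=4: FL=W FR=W RL=W RR=W
t=6: FL=W FR=S RL=S RR=W
t=8: FL=S FR=W RL=W RR=S
t=13: FL=W FR=W RL=W RR=W
t=14: FL=W FR=S RL=S RR=W
t=15: FL=W FR=S RL=S RR=S


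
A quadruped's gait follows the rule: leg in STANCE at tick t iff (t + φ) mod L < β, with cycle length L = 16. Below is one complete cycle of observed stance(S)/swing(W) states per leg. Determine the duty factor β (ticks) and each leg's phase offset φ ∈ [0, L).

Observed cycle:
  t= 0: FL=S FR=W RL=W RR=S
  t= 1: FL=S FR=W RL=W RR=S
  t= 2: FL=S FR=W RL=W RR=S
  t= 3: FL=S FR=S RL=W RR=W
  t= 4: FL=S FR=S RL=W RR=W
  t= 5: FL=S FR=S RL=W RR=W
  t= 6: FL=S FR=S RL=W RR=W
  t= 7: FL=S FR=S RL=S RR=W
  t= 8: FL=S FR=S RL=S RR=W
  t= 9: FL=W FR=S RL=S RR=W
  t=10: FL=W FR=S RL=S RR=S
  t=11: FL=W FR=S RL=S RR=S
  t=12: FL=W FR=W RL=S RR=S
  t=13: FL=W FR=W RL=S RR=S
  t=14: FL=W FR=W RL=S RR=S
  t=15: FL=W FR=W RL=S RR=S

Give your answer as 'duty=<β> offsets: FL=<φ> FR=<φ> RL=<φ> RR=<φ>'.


duty=9 offsets: FL=0 FR=13 RL=9 RR=6

duty β = stance ticks per leg = 9
FL: stance ticks = 9; W→S at t=0 → φ=0
FR: stance ticks = 9; W→S at t=3 → φ=13
RL: stance ticks = 9; W→S at t=7 → φ=9
RR: stance ticks = 9; W→S at t=10 → φ=6


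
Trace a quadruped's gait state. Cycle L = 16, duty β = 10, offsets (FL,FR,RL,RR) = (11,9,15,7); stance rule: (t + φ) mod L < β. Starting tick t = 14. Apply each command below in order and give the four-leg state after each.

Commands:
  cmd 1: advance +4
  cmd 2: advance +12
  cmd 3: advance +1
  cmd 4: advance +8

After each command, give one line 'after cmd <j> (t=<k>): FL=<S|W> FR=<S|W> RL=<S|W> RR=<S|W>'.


start t=14: FL=S FR=S RL=W RR=S
cmd 1: advance +4 → t=18, phase=(13,11,1,9) → FL=W FR=W RL=S RR=S
cmd 2: advance +12 → t=30, phase=(9,7,13,5) → FL=S FR=S RL=W RR=S
cmd 3: advance +1 → t=31, phase=(10,8,14,6) → FL=W FR=S RL=W RR=S
cmd 4: advance +8 → t=39, phase=(2,0,6,14) → FL=S FR=S RL=S RR=W

after cmd 1 (t=18): FL=W FR=W RL=S RR=S
after cmd 2 (t=30): FL=S FR=S RL=W RR=S
after cmd 3 (t=31): FL=W FR=S RL=W RR=S
after cmd 4 (t=39): FL=S FR=S RL=S RR=W


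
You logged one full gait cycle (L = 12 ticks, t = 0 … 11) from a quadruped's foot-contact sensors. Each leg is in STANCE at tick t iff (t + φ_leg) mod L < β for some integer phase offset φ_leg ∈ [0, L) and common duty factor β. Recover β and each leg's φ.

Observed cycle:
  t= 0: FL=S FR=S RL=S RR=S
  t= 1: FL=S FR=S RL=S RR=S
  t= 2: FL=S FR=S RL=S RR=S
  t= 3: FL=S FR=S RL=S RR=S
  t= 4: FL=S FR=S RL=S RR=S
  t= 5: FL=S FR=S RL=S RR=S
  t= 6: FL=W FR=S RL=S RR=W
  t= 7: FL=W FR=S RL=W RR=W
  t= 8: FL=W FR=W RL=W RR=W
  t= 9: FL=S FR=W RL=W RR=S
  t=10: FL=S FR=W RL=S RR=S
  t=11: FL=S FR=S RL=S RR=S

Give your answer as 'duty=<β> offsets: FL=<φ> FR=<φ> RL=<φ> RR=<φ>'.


duty=9 offsets: FL=3 FR=1 RL=2 RR=3

duty β = stance ticks per leg = 9
FL: stance ticks = 9; W→S at t=9 → φ=3
FR: stance ticks = 9; W→S at t=11 → φ=1
RL: stance ticks = 9; W→S at t=10 → φ=2
RR: stance ticks = 9; W→S at t=9 → φ=3


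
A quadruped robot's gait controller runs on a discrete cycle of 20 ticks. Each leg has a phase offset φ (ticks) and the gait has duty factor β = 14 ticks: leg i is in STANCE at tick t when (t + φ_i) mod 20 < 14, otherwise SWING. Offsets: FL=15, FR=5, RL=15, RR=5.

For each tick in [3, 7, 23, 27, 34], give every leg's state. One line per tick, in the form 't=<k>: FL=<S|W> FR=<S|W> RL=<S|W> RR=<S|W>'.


t=3: phase=(18,8,18,8) vs β=14 → FL=W FR=S RL=W RR=S
t=7: phase=(2,12,2,12) vs β=14 → FL=S FR=S RL=S RR=S
t=23: phase=(18,8,18,8) vs β=14 → FL=W FR=S RL=W RR=S
t=27: phase=(2,12,2,12) vs β=14 → FL=S FR=S RL=S RR=S
t=34: phase=(9,19,9,19) vs β=14 → FL=S FR=W RL=S RR=W

t=3: FL=W FR=S RL=W RR=S
t=7: FL=S FR=S RL=S RR=S
t=23: FL=W FR=S RL=W RR=S
t=27: FL=S FR=S RL=S RR=S
t=34: FL=S FR=W RL=S RR=W


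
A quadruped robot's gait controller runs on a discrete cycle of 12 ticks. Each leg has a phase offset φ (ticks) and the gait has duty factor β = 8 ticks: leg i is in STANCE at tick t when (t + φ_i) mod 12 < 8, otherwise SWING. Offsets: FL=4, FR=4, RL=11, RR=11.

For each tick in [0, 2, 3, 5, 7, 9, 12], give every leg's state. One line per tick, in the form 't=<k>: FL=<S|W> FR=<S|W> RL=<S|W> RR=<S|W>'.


t=0: FL=S FR=S RL=W RR=W
t=2: FL=S FR=S RL=S RR=S
t=3: FL=S FR=S RL=S RR=S
t=5: FL=W FR=W RL=S RR=S
t=7: FL=W FR=W RL=S RR=S
t=9: FL=S FR=S RL=W RR=W
t=12: FL=S FR=S RL=W RR=W

t=0: phase=(4,4,11,11) vs β=8 → FL=S FR=S RL=W RR=W
t=2: phase=(6,6,1,1) vs β=8 → FL=S FR=S RL=S RR=S
t=3: phase=(7,7,2,2) vs β=8 → FL=S FR=S RL=S RR=S
t=5: phase=(9,9,4,4) vs β=8 → FL=W FR=W RL=S RR=S
t=7: phase=(11,11,6,6) vs β=8 → FL=W FR=W RL=S RR=S
t=9: phase=(1,1,8,8) vs β=8 → FL=S FR=S RL=W RR=W
t=12: phase=(4,4,11,11) vs β=8 → FL=S FR=S RL=W RR=W


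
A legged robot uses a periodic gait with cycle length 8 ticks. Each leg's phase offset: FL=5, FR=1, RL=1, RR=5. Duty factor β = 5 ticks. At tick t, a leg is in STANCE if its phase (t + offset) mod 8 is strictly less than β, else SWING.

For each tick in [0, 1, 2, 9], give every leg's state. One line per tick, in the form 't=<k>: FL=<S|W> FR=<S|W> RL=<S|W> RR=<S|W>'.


t=0: FL=W FR=S RL=S RR=W
t=1: FL=W FR=S RL=S RR=W
t=2: FL=W FR=S RL=S RR=W
t=9: FL=W FR=S RL=S RR=W

t=0: phase=(5,1,1,5) vs β=5 → FL=W FR=S RL=S RR=W
t=1: phase=(6,2,2,6) vs β=5 → FL=W FR=S RL=S RR=W
t=2: phase=(7,3,3,7) vs β=5 → FL=W FR=S RL=S RR=W
t=9: phase=(6,2,2,6) vs β=5 → FL=W FR=S RL=S RR=W


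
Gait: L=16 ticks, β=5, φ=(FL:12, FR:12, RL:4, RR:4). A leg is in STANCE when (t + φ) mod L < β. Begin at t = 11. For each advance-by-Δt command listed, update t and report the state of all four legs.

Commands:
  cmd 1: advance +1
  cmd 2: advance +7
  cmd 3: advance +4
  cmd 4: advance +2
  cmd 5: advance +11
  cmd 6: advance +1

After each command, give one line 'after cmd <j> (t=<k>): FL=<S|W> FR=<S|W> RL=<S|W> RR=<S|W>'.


start t=11: FL=W FR=W RL=W RR=W
cmd 1: advance +1 → t=12, phase=(8,8,0,0) → FL=W FR=W RL=S RR=S
cmd 2: advance +7 → t=19, phase=(15,15,7,7) → FL=W FR=W RL=W RR=W
cmd 3: advance +4 → t=23, phase=(3,3,11,11) → FL=S FR=S RL=W RR=W
cmd 4: advance +2 → t=25, phase=(5,5,13,13) → FL=W FR=W RL=W RR=W
cmd 5: advance +11 → t=36, phase=(0,0,8,8) → FL=S FR=S RL=W RR=W
cmd 6: advance +1 → t=37, phase=(1,1,9,9) → FL=S FR=S RL=W RR=W

after cmd 1 (t=12): FL=W FR=W RL=S RR=S
after cmd 2 (t=19): FL=W FR=W RL=W RR=W
after cmd 3 (t=23): FL=S FR=S RL=W RR=W
after cmd 4 (t=25): FL=W FR=W RL=W RR=W
after cmd 5 (t=36): FL=S FR=S RL=W RR=W
after cmd 6 (t=37): FL=S FR=S RL=W RR=W
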